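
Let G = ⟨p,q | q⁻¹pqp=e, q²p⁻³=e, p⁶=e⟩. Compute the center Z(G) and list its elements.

An element z ∈ Z(G) iff z commutes with every generator.
For example p³ is central: (p³)·p = p⁴ = p·(p³); (p³)·q = q⁻¹ = q·(p³).
Whereas p ∉ Z(G) since p·q = pq ≠ p²q⁻¹ = q·p.
Checking each of the 12 elements this way gives Z(G) = {e, p³}, of order 2.

Answer: {e, p³}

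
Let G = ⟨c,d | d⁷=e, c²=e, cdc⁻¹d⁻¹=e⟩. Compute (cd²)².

Compute successive powers of (cd²), reducing at each step:
  (cd²)²: (cd²) · c = d²;   (d²) · d² = d⁴

Answer: d⁴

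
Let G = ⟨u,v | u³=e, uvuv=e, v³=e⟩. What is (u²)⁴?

Compute successive powers of (u²), reducing at each step:
  (u²)²: (u²) · u² = u
  (u²)³: u · u² = e
  (u²)⁴: e · u² = u²

Answer: u²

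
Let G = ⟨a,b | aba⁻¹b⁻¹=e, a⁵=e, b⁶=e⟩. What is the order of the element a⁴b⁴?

Compute successive powers until reaching e:
  (a⁴b⁴)¹ = a⁴b⁴, (a⁴b⁴)² = a³b², (a⁴b⁴)³ = a², (a⁴b⁴)⁴ = ab⁴, (a⁴b⁴)⁵ = b², (a⁴b⁴)⁶ = a⁴, (a⁴b⁴)⁷ = a³b⁴, (a⁴b⁴)⁸ = a²b², (a⁴b⁴)⁹ = a, (a⁴b⁴)¹⁰ = b⁴, (a⁴b⁴)¹¹ = a⁴b², (a⁴b⁴)¹² = a³, (a⁴b⁴)¹³ = a²b⁴, (a⁴b⁴)¹⁴ = ab², (a⁴b⁴)¹⁵ = e.
The smallest positive k with (a⁴b⁴)ᵏ = e is 15.

Answer: 15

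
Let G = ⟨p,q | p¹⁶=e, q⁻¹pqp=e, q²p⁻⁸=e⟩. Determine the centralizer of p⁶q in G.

⟨p⁶q⟩ ⊆ C_G(p⁶q) since powers of p⁶q commute with p⁶q; so |C_G(p⁶q)| ≥ |⟨p⁶q⟩| = 4.
By orbit–stabilizer, |C_G(p⁶q)| = |G| / |conj. class of p⁶q| = 32 / 8 = 4.
The 4 elements commuting with p⁶q are {e, p⁸, p⁶q, p⁶q⁻¹}.

Answer: {e, p⁸, p⁶q, p⁶q⁻¹}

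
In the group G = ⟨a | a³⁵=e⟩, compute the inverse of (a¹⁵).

The order of (a¹⁵) is 7 (smallest k with (a¹⁵)ᵏ = e), so (a¹⁵)⁻¹ = (a¹⁵)⁶ = a²⁰.
Check: (a¹⁵) · (a²⁰) → (a¹⁵) · a²⁰ = e, giving e as required.

Answer: a²⁰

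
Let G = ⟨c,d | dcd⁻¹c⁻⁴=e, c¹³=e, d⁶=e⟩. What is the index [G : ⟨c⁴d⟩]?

First find ord(c⁴d) by computing successive powers:
  (c⁴d)¹ = c⁴d, (c⁴d)² = c⁷d², (c⁴d)³ = c⁶d³, (c⁴d)⁴ = c²d⁴, (c⁴d)⁵ = c¹²d⁵, (c⁴d)⁶ = e.
So |⟨c⁴d⟩| = ord(c⁴d) = 6. With |G| = 78, by Lagrange [G : ⟨c⁴d⟩] = 78/6 = 13.

Answer: 13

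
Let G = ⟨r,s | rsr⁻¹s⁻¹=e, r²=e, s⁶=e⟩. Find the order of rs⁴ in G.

Compute successive powers until reaching e:
  (rs⁴)¹ = rs⁴, (rs⁴)² = s², (rs⁴)³ = r, (rs⁴)⁴ = s⁴, (rs⁴)⁵ = rs², (rs⁴)⁶ = e.
The smallest positive k with (rs⁴)ᵏ = e is 6.

Answer: 6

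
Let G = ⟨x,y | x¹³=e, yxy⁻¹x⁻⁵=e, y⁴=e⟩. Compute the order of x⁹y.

Compute successive powers until reaching e:
  (x⁹y)¹ = x⁹y, (x⁹y)² = x²y², (x⁹y)³ = x⁶y³, (x⁹y)⁴ = e.
The smallest positive k with (x⁹y)ᵏ = e is 4.

Answer: 4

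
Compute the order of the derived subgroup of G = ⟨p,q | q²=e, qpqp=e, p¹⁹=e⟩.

G' = [G, G] is generated by all commutators. The generator-pair commutators are: [p, q] = p².
The subgroup they normally generate is {e, p, p², p³, p⁴, p⁵, p⁶, p⁷, p⁸, p⁹, p¹⁰, p¹¹, p¹², p¹³, p¹⁴, p¹⁵, p¹⁶, p¹⁷, p¹⁸}, of order 19.
Check: |G/G'| = 38/19 = 2 is the order of the abelianisation.

Answer: 19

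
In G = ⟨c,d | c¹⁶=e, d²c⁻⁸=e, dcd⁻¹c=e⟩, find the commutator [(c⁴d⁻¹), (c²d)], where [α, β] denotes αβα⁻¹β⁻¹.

[(c⁴d⁻¹), (c²d)] = (c⁴d⁻¹)·(c²d)·(c⁴d⁻¹)⁻¹·(c²d)⁻¹.
  (c⁴d⁻¹) · (c²d) = c²
  (c²) · (c⁴d) = c⁶d
  (c⁶d) · (c²d⁻¹) = c⁴

Answer: c⁴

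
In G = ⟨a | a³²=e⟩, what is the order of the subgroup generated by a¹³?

|⟨a¹³⟩| equals the order of a¹³. Compute successive powers until reaching e:
  (a¹³)¹ = a¹³, (a¹³)² = a²⁶, (a¹³)³ = a⁷, (a¹³)⁴ = a²⁰, (a¹³)⁵ = a, (a¹³)⁶ = a¹⁴, (a¹³)⁷ = a²⁷, (a¹³)⁸ = a⁸, (a¹³)⁹ = a²¹, (a¹³)¹⁰ = a², (a¹³)¹¹ = a¹⁵, (a¹³)¹² = a²⁸, (a¹³)¹³ = a⁹, (a¹³)¹⁴ = a²², (a¹³)¹⁵ = a³, (a¹³)¹⁶ = a¹⁶, (a¹³)¹⁷ = a²⁹, (a¹³)¹⁸ = a¹⁰, (a¹³)¹⁹ = a²³, (a¹³)²⁰ = a⁴, (a¹³)²¹ = a¹⁷, (a¹³)²² = a³⁰, (a¹³)²³ = a¹¹, (a¹³)²⁴ = a²⁴, (a¹³)²⁵ = a⁵, (a¹³)²⁶ = a¹⁸, (a¹³)²⁷ = a³¹, (a¹³)²⁸ = a¹², (a¹³)²⁹ = a²⁵, (a¹³)³⁰ = a⁶, (a¹³)³¹ = a¹⁹, (a¹³)³² = e.
The smallest positive k with (a¹³)ᵏ = e is 32, so |⟨a¹³⟩| = 32.

Answer: 32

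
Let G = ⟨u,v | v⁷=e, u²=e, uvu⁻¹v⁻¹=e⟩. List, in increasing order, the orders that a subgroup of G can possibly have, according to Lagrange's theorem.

|G| = 14 = 2 · 7. By Lagrange's theorem the order of any subgroup divides 14; the divisors of 14 are 1, 2, 7, 14.

Answer: 1, 2, 7, 14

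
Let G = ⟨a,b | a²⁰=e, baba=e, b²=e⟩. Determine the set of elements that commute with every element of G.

An element z ∈ Z(G) iff z commutes with every generator.
For example a¹⁰ is central: (a¹⁰)·a = a¹¹ = a·(a¹⁰); (a¹⁰)·b = a¹⁰b = b·(a¹⁰).
Whereas a ∉ Z(G) since a·b = ab ≠ a¹⁹b = b·a.
Checking each of the 40 elements this way gives Z(G) = {e, a¹⁰}, of order 2.

Answer: {e, a¹⁰}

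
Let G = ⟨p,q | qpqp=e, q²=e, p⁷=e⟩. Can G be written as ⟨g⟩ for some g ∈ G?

Every cyclic group is abelian. But p·q = pq while q·p = p⁶q, so p·q ≠ q·p and G is not abelian. Hence G is not cyclic.

Answer: No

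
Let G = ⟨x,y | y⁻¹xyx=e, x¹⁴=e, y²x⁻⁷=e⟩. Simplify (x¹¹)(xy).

Compute (x¹¹) · (xy) by multiplying left to right and reducing via the relations at each step:
  (x¹¹) · x = x¹²
  (x¹²) · y = x⁵y⁻¹

Answer: x⁵y⁻¹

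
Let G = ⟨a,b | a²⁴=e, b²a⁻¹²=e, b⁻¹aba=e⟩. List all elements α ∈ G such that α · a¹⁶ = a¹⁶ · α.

⟨a¹⁶⟩ ⊆ C_G(a¹⁶) since powers of a¹⁶ commute with a¹⁶; so |C_G(a¹⁶)| ≥ |⟨a¹⁶⟩| = 3.
By orbit–stabilizer, |C_G(a¹⁶)| = |G| / |conj. class of a¹⁶| = 48 / 2 = 24.
The 24 elements commuting with a¹⁶ are {e, a, a², a³, a⁴, a⁵, a⁶, a⁷, a⁸, a⁹, a¹⁰, a¹¹, a¹², a¹³, a¹⁴, a¹⁵, a¹⁶, a¹⁷, a¹⁸, a¹⁹, a²⁰, a²¹, a²², a²³}.

Answer: {e, a, a², a³, a⁴, a⁵, a⁶, a⁷, a⁸, a⁹, a¹⁰, a¹¹, a¹², a¹³, a¹⁴, a¹⁵, a¹⁶, a¹⁷, a¹⁸, a¹⁹, a²⁰, a²¹, a²², a²³}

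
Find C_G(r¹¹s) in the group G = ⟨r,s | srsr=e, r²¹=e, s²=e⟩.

⟨r¹¹s⟩ ⊆ C_G(r¹¹s) since powers of r¹¹s commute with r¹¹s; so |C_G(r¹¹s)| ≥ |⟨r¹¹s⟩| = 2.
By orbit–stabilizer, |C_G(r¹¹s)| = |G| / |conj. class of r¹¹s| = 42 / 21 = 2.
The 2 elements commuting with r¹¹s are {e, r¹¹s}.

Answer: {e, r¹¹s}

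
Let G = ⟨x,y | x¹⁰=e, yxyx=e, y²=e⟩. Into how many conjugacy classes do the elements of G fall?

The conjugacy classes (representative and size) are:
  [e] (size 1), [x] (size 2), [x²] (size 2), [x³] (size 2), [x⁴] (size 2), [x⁵] (size 1), [x²y] (size 5), [x³y] (size 5).
Class equation: 1 + 2 + 2 + 2 + 2 + 1 + 5 + 5 = 20 = |G|. So G has 8 conjugacy classes.

Answer: 8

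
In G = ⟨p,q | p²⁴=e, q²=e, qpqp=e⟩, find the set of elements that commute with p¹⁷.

⟨p¹⁷⟩ ⊆ C_G(p¹⁷) since powers of p¹⁷ commute with p¹⁷; so |C_G(p¹⁷)| ≥ |⟨p¹⁷⟩| = 24.
By orbit–stabilizer, |C_G(p¹⁷)| = |G| / |conj. class of p¹⁷| = 48 / 2 = 24.
The 24 elements commuting with p¹⁷ are {e, p, p², p³, p⁴, p⁵, p⁶, p⁷, p⁸, p⁹, p¹⁰, p¹¹, p¹², p¹³, p¹⁴, p¹⁵, p¹⁶, p¹⁷, p¹⁸, p¹⁹, p²⁰, p²¹, p²², p²³}.

Answer: {e, p, p², p³, p⁴, p⁵, p⁶, p⁷, p⁸, p⁹, p¹⁰, p¹¹, p¹², p¹³, p¹⁴, p¹⁵, p¹⁶, p¹⁷, p¹⁸, p¹⁹, p²⁰, p²¹, p²², p²³}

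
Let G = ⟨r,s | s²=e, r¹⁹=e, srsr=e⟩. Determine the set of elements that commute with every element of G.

An element z ∈ Z(G) iff z commutes with every generator.
For example e is central: e·r = r = r·e; e·s = s = s·e.
Whereas r ∉ Z(G) since r·s = rs ≠ r¹⁸s = s·r.
Checking each of the 38 elements this way gives Z(G) = {e}, of order 1.

Answer: {e}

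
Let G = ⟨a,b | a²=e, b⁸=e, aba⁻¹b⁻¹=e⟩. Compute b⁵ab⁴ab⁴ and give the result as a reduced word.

Multiply left to right, reducing at each step:
  (b⁵) · a = ab⁵
  (ab⁵) · b⁴ = ab
  (ab) · a = b
  b · b⁴ = b⁵

Answer: b⁵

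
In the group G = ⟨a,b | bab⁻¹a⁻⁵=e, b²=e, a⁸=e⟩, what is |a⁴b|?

Compute successive powers until reaching e:
  (a⁴b)¹ = a⁴b, (a⁴b)² = e.
The smallest positive k with (a⁴b)ᵏ = e is 2.

Answer: 2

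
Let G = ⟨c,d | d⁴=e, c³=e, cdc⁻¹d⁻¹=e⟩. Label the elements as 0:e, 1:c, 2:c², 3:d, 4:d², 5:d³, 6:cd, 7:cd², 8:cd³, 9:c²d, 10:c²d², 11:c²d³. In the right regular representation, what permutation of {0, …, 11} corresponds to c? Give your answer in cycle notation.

(0 1 2)(3 6 9)(4 7 10)(5 8 11)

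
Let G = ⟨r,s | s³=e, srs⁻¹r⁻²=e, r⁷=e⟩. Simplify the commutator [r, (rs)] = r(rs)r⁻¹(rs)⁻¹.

[r, (rs)] = r·(rs)·r⁻¹·(rs)⁻¹.
  r · (rs) = r²s
  (r²s) · (r⁶) = s
  s · (r³s²) = r⁶

Answer: r⁶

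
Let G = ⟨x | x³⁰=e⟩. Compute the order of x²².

Compute successive powers until reaching e:
  (x²²)¹ = x²², (x²²)² = x¹⁴, (x²²)³ = x⁶, (x²²)⁴ = x²⁸, (x²²)⁵ = x²⁰, (x²²)⁶ = x¹², (x²²)⁷ = x⁴, (x²²)⁸ = x²⁶, (x²²)⁹ = x¹⁸, (x²²)¹⁰ = x¹⁰, (x²²)¹¹ = x², (x²²)¹² = x²⁴, (x²²)¹³ = x¹⁶, (x²²)¹⁴ = x⁸, (x²²)¹⁵ = e.
The smallest positive k with (x²²)ᵏ = e is 15.

Answer: 15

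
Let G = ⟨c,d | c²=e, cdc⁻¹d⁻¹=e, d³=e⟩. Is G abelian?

Each pair of generators commutes: c·d = cd = d·c. Since the generators pairwise commute, every element of G commutes with every other, so G is abelian.

Answer: Yes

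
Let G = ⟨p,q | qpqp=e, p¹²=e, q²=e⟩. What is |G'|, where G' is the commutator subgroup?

G' = [G, G] is generated by all commutators. The generator-pair commutators are: [p, q] = p².
The subgroup they normally generate is {e, p², p⁴, p⁶, p⁸, p¹⁰}, of order 6.
Check: |G/G'| = 24/6 = 4 is the order of the abelianisation.

Answer: 6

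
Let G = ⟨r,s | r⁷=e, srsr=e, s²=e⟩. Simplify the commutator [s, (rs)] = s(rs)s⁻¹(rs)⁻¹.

[s, (rs)] = s·(rs)·s⁻¹·(rs)⁻¹.
  s · (rs) = r⁶
  (r⁶) · s = r⁶s
  (r⁶s) · (rs) = r⁵

Answer: r⁵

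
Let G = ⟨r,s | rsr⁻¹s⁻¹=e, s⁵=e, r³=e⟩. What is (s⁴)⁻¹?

The order of (s⁴) is 5 (smallest k with (s⁴)ᵏ = e), so (s⁴)⁻¹ = (s⁴)⁴ = s.
Check: (s⁴) · s → (s⁴) · s = e, giving e as required.

Answer: s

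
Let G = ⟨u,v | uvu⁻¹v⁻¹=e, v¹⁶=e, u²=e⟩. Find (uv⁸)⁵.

Compute successive powers of (uv⁸), reducing at each step:
  (uv⁸)²: (uv⁸) · u = v⁸;   (v⁸) · v⁸ = e
  (uv⁸)³: e · u = u;   u · v⁸ = uv⁸
  (uv⁸)⁴: (uv⁸) · u = v⁸;   (v⁸) · v⁸ = e
  (uv⁸)⁵: e · u = u;   u · v⁸ = uv⁸

Answer: uv⁸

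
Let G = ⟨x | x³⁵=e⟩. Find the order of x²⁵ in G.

Compute successive powers until reaching e:
  (x²⁵)¹ = x²⁵, (x²⁵)² = x¹⁵, (x²⁵)³ = x⁵, (x²⁵)⁴ = x³⁰, (x²⁵)⁵ = x²⁰, (x²⁵)⁶ = x¹⁰, (x²⁵)⁷ = e.
The smallest positive k with (x²⁵)ᵏ = e is 7.

Answer: 7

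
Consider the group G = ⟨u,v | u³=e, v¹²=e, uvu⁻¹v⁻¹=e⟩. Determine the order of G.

Enumerate words in the generators, reducing via the relations: the distinct elements are
  {e, u, v, uv, u², v², v³, v⁴, v⁵, v⁶, v⁷, v⁸, v⁹, uv², uv³, uv⁴, uv⁵, uv⁶, uv⁷, uv⁸, uv⁹, u²v, v¹¹, v¹⁰, uv¹¹, uv¹⁰, u²v², u²v³, u²v⁴, u²v⁵, u²v⁶, u²v⁷, u²v⁸, u²v⁹, u²v¹¹, u²v¹⁰}.
No further products give new elements, so |G| = 36.

Answer: 36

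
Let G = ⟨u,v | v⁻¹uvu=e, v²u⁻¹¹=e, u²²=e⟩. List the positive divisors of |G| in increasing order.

|G| = 44 = 2² · 11. By Lagrange's theorem the order of any subgroup divides 44; the divisors of 44 are 1, 2, 4, 11, 22, 44.

Answer: 1, 2, 4, 11, 22, 44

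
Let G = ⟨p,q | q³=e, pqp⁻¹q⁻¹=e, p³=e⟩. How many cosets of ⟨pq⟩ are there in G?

First find ord(pq) by computing successive powers:
  (pq)¹ = pq, (pq)² = p²q², (pq)³ = e.
So |⟨pq⟩| = ord(pq) = 3. With |G| = 9, by Lagrange [G : ⟨pq⟩] = 9/3 = 3.

Answer: 3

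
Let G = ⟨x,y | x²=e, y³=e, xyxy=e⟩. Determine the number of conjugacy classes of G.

The conjugacy classes (representative and size) are:
  [e] (size 1), [xy²] (size 3), [y²] (size 2).
Class equation: 1 + 3 + 2 = 6 = |G|. So G has 3 conjugacy classes.

Answer: 3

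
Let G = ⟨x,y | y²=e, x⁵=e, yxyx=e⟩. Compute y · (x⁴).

Compute y · (x⁴) by multiplying left to right and reducing via the relations at each step:
  y · x⁴ = xy

Answer: xy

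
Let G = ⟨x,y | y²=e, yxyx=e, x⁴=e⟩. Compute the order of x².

Compute successive powers until reaching e:
  (x²)¹ = x², (x²)² = e.
The smallest positive k with (x²)ᵏ = e is 2.

Answer: 2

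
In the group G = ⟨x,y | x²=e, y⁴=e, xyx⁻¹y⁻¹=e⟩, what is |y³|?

Compute successive powers until reaching e:
  (y³)¹ = y³, (y³)² = y², (y³)³ = y, (y³)⁴ = e.
The smallest positive k with (y³)ᵏ = e is 4.

Answer: 4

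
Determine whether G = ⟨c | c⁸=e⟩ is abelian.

G has a single generator, so G is cyclic and hence abelian.

Answer: Yes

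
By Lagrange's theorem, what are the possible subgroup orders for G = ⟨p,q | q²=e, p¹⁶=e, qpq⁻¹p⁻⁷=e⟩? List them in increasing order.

|G| = 32 = 2⁵. By Lagrange's theorem the order of any subgroup divides 32; the divisors of 32 are 1, 2, 4, 8, 16, 32.

Answer: 1, 2, 4, 8, 16, 32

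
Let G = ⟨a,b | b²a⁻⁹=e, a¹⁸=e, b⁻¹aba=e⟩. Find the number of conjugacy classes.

The conjugacy classes (representative and size) are:
  [e] (size 1), [a¹⁷] (size 2), [a¹⁶] (size 2), [a³] (size 2), [a¹⁴] (size 2), [a¹³] (size 2), [a¹²] (size 2), [a¹¹] (size 2), [a¹⁰] (size 2), [a⁹] (size 1), [a⁸b] (size 9), [ab] (size 9).
Class equation: 1 + 2 + 2 + 2 + 2 + 2 + 2 + 2 + 2 + 1 + 9 + 9 = 36 = |G|. So G has 12 conjugacy classes.

Answer: 12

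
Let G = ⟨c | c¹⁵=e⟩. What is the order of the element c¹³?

Compute successive powers until reaching e:
  (c¹³)¹ = c¹³, (c¹³)² = c¹¹, (c¹³)³ = c⁹, (c¹³)⁴ = c⁷, (c¹³)⁵ = c⁵, (c¹³)⁶ = c³, (c¹³)⁷ = c, (c¹³)⁸ = c¹⁴, (c¹³)⁹ = c¹², (c¹³)¹⁰ = c¹⁰, (c¹³)¹¹ = c⁸, (c¹³)¹² = c⁶, (c¹³)¹³ = c⁴, (c¹³)¹⁴ = c², (c¹³)¹⁵ = e.
The smallest positive k with (c¹³)ᵏ = e is 15.

Answer: 15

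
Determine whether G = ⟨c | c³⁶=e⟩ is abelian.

G has a single generator, so G is cyclic and hence abelian.

Answer: Yes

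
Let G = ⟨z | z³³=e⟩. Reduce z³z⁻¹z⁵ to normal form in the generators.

Multiply left to right, reducing at each step:
  (z³) · z⁻¹ = z²
  (z²) · z⁵ = z⁷

Answer: z⁷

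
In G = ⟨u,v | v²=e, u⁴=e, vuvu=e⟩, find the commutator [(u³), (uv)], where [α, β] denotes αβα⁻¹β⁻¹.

[(u³), (uv)] = (u³)·(uv)·(u³)⁻¹·(uv)⁻¹.
  (u³) · (uv) = v
  v · u = u³v
  (u³v) · (uv) = u²

Answer: u²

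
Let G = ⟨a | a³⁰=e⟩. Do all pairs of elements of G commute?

G has a single generator, so G is cyclic and hence abelian.

Answer: Yes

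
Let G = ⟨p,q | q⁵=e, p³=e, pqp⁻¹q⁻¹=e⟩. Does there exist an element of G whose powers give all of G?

|G| = 15. The element pq has order 15 (its powers give 15 distinct elements), so ⟨pq⟩ = G and G is cyclic.

Answer: Yes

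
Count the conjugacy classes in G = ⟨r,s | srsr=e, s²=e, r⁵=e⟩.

The conjugacy classes (representative and size) are:
  [e] (size 1), [r] (size 2), [r²] (size 2), [s] (size 5).
Class equation: 1 + 2 + 2 + 5 = 10 = |G|. So G has 4 conjugacy classes.

Answer: 4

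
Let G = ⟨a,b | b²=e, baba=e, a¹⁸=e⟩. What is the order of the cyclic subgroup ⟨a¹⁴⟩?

|⟨a¹⁴⟩| equals the order of a¹⁴. Compute successive powers until reaching e:
  (a¹⁴)¹ = a¹⁴, (a¹⁴)² = a¹⁰, (a¹⁴)³ = a⁶, (a¹⁴)⁴ = a², (a¹⁴)⁵ = a¹⁶, (a¹⁴)⁶ = a¹², (a¹⁴)⁷ = a⁸, (a¹⁴)⁸ = a⁴, (a¹⁴)⁹ = e.
The smallest positive k with (a¹⁴)ᵏ = e is 9, so |⟨a¹⁴⟩| = 9.

Answer: 9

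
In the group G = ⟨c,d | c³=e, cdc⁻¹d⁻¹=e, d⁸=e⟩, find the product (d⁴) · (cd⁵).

Compute (d⁴) · (cd⁵) by multiplying left to right and reducing via the relations at each step:
  (d⁴) · c = cd⁴
  (cd⁴) · d⁵ = cd

Answer: cd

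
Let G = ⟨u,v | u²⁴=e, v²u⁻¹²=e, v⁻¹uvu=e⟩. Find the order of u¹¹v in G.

Compute successive powers until reaching e:
  (u¹¹v)¹ = u¹¹v, (u¹¹v)² = u¹², (u¹¹v)³ = u¹¹v⁻¹, (u¹¹v)⁴ = e.
The smallest positive k with (u¹¹v)ᵏ = e is 4.

Answer: 4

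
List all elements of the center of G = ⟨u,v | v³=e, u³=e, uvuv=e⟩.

An element z ∈ Z(G) iff z commutes with every generator.
For example e is central: e·u = u = u·e; e·v = v = v·e.
Whereas u ∉ Z(G) since u·v = uv ≠ u²v² = v·u.
Checking each of the 12 elements this way gives Z(G) = {e}, of order 1.

Answer: {e}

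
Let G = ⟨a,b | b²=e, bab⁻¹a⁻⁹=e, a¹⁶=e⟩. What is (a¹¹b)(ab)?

Compute (a¹¹b) · (ab) by multiplying left to right and reducing via the relations at each step:
  (a¹¹b) · a = a⁴b
  (a⁴b) · b = a⁴

Answer: a⁴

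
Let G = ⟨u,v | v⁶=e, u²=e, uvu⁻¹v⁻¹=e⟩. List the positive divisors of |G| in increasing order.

|G| = 12 = 2² · 3. By Lagrange's theorem the order of any subgroup divides 12; the divisors of 12 are 1, 2, 3, 4, 6, 12.

Answer: 1, 2, 3, 4, 6, 12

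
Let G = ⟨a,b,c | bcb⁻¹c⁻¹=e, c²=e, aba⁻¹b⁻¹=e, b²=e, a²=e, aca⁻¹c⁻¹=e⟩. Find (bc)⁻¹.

The order of (bc) is 2 (smallest k with (bc)ᵏ = e), so (bc)⁻¹ = (bc)¹ = bc.
Check: (bc) · (bc) → (bc) · b = c;   c · c = e, giving e as required.

Answer: bc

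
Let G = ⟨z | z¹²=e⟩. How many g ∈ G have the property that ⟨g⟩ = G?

G is cyclic of order 12. An element generates G iff its order is 12, and a cyclic group of order 12 has exactly φ(12) = 4 such elements.

Answer: 4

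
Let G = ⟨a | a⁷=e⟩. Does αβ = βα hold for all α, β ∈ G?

G has a single generator, so G is cyclic and hence abelian.

Answer: Yes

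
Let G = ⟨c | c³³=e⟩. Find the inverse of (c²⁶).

The order of (c²⁶) is 33 (smallest k with (c²⁶)ᵏ = e), so (c²⁶)⁻¹ = (c²⁶)³² = c⁷.
Check: (c²⁶) · (c⁷) → (c²⁶) · c⁷ = e, giving e as required.

Answer: c⁷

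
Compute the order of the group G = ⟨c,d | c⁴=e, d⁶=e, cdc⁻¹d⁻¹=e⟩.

Enumerate words in the generators, reducing via the relations: the distinct elements are
  {c, d, e, cd, c², c³, d², d³, d⁴, d⁵, cd², cd³, cd⁴, cd⁵, c²d, c³d, c²d², c²d³, c²d⁴, c²d⁵, c³d², c³d³, c³d⁴, c³d⁵}.
No further products give new elements, so |G| = 24.

Answer: 24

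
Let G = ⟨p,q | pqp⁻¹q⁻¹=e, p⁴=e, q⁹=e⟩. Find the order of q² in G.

Compute successive powers until reaching e:
  (q²)¹ = q², (q²)² = q⁴, (q²)³ = q⁶, (q²)⁴ = q⁸, (q²)⁵ = q, (q²)⁶ = q³, (q²)⁷ = q⁵, (q²)⁸ = q⁷, (q²)⁹ = e.
The smallest positive k with (q²)ᵏ = e is 9.

Answer: 9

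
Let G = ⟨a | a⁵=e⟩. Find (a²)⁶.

Compute successive powers of (a²), reducing at each step:
  (a²)²: (a²) · a² = a⁴
  (a²)³: (a⁴) · a² = a
  (a²)⁴: a · a² = a³
  (a²)⁵: (a³) · a² = e
  (a²)⁶: e · a² = a²

Answer: a²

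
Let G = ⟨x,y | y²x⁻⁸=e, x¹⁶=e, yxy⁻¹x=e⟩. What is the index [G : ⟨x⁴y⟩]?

First find ord(x⁴y) by computing successive powers:
  (x⁴y)¹ = x⁴y, (x⁴y)² = x⁸, (x⁴y)³ = x⁴y⁻¹, (x⁴y)⁴ = e.
So |⟨x⁴y⟩| = ord(x⁴y) = 4. With |G| = 32, by Lagrange [G : ⟨x⁴y⟩] = 32/4 = 8.

Answer: 8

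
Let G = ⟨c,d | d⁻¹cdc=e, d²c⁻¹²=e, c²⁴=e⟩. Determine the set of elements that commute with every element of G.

An element z ∈ Z(G) iff z commutes with every generator.
For example c¹² is central: (c¹²)·c = c¹³ = c·(c¹²); (c¹²)·d = d⁻¹ = d·(c¹²).
Whereas c ∉ Z(G) since c·d = cd ≠ c¹¹d⁻¹ = d·c.
Checking each of the 48 elements this way gives Z(G) = {e, c¹²}, of order 2.

Answer: {e, c¹²}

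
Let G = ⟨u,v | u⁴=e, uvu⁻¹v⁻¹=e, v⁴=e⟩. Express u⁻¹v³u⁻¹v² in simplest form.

Multiply left to right, reducing at each step:
  (u³) · v³ = u³v³
  (u³v³) · u⁻¹ = u²v³
  (u²v³) · v² = u²v

Answer: u²v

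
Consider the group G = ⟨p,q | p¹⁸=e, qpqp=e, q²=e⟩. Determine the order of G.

Enumerate words in the generators, reducing via the relations: the distinct elements are
  {e, p, q, pq, p², p³, p⁴, p⁵, p⁶, p⁷, p⁸, p⁹, p²q, p³q, p¹², p¹³, p¹¹, p¹⁰, p¹⁴, p¹⁵, p¹⁶, p¹⁷, p⁴q, p⁵q, p⁶q, p⁷q, p⁸q, p⁹q, p¹²q, p¹³q, p¹¹q, p¹⁰q, p¹⁴q, p¹⁵q, p¹⁶q, p¹⁷q}.
No further products give new elements, so |G| = 36.

Answer: 36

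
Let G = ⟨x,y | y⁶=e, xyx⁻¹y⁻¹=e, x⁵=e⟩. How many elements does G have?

Enumerate words in the generators, reducing via the relations: the distinct elements are
  {e, x, y, xy, x², x³, x⁴, y², y³, y⁴, y⁵, xy², xy³, xy⁴, xy⁵, x²y, x³y, x⁴y, x²y², x²y³, x²y⁴, x²y⁵, x³y², x³y³, x³y⁴, x³y⁵, x⁴y², x⁴y³, x⁴y⁴, x⁴y⁵}.
No further products give new elements, so |G| = 30.

Answer: 30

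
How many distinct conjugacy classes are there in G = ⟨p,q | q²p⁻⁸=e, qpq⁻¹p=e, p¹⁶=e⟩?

The conjugacy classes (representative and size) are:
  [e] (size 1), [p] (size 2), [p¹⁴] (size 2), [p¹³] (size 2), [p¹²] (size 2), [p⁵] (size 2), [p¹⁰] (size 2), [p⁷] (size 2), [p⁸] (size 1), [q⁻¹] (size 8), [p⁷q⁻¹] (size 8).
Class equation: 1 + 2 + 2 + 2 + 2 + 2 + 2 + 2 + 1 + 8 + 8 = 32 = |G|. So G has 11 conjugacy classes.

Answer: 11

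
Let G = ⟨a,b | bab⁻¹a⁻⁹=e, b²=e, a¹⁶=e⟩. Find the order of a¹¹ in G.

Compute successive powers until reaching e:
  (a¹¹)¹ = a¹¹, (a¹¹)² = a⁶, (a¹¹)³ = a, (a¹¹)⁴ = a¹², (a¹¹)⁵ = a⁷, (a¹¹)⁶ = a², (a¹¹)⁷ = a¹³, (a¹¹)⁸ = a⁸, (a¹¹)⁹ = a³, (a¹¹)¹⁰ = a¹⁴, (a¹¹)¹¹ = a⁹, (a¹¹)¹² = a⁴, (a¹¹)¹³ = a¹⁵, (a¹¹)¹⁴ = a¹⁰, (a¹¹)¹⁵ = a⁵, (a¹¹)¹⁶ = e.
The smallest positive k with (a¹¹)ᵏ = e is 16.

Answer: 16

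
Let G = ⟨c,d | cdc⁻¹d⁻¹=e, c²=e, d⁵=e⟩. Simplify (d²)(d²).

Compute (d²) · (d²) by multiplying left to right and reducing via the relations at each step:
  (d²) · d² = d⁴

Answer: d⁴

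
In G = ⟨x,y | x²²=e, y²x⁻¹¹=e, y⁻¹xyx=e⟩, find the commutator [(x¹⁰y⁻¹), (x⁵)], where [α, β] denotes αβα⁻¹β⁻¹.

[(x¹⁰y⁻¹), (x⁵)] = (x¹⁰y⁻¹)·(x⁵)·(x¹⁰y⁻¹)⁻¹·(x⁵)⁻¹.
  (x¹⁰y⁻¹) · (x⁵) = x⁵y⁻¹
  (x⁵y⁻¹) · (x¹⁰y) = x¹⁷
  (x¹⁷) · (x¹⁷) = x¹²

Answer: x¹²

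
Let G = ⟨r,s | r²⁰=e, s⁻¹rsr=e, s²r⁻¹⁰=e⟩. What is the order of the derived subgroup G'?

G' = [G, G] is generated by all commutators. The generator-pair commutators are: [r, s] = r².
The subgroup they normally generate is {e, r², r⁴, r⁶, r⁸, r¹⁰, r¹², r¹⁴, r¹⁶, r¹⁸}, of order 10.
Check: |G/G'| = 40/10 = 4 is the order of the abelianisation.

Answer: 10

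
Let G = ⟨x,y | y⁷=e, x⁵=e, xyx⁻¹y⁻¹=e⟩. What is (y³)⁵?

Compute successive powers of (y³), reducing at each step:
  (y³)²: (y³) · y³ = y⁶
  (y³)³: (y⁶) · y³ = y²
  (y³)⁴: (y²) · y³ = y⁵
  (y³)⁵: (y⁵) · y³ = y

Answer: y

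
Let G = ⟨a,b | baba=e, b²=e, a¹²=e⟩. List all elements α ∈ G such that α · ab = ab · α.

⟨ab⟩ ⊆ C_G(ab) since powers of ab commute with ab; so |C_G(ab)| ≥ |⟨ab⟩| = 2.
By orbit–stabilizer, |C_G(ab)| = |G| / |conj. class of ab| = 24 / 6 = 4.
The 4 elements commuting with ab are {e, a⁶, ab, a⁷b}.

Answer: {e, a⁶, ab, a⁷b}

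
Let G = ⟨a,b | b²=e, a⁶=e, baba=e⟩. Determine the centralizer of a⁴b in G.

⟨a⁴b⟩ ⊆ C_G(a⁴b) since powers of a⁴b commute with a⁴b; so |C_G(a⁴b)| ≥ |⟨a⁴b⟩| = 2.
By orbit–stabilizer, |C_G(a⁴b)| = |G| / |conj. class of a⁴b| = 12 / 3 = 4.
The 4 elements commuting with a⁴b are {e, a³, ab, a⁴b}.

Answer: {e, a³, ab, a⁴b}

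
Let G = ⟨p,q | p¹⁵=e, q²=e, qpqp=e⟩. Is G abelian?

p·q = pq but q·p = p¹⁴q, so p·q ≠ q·p and G is not abelian.

Answer: No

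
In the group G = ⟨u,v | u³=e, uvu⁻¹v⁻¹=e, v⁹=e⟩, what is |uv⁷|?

Compute successive powers until reaching e:
  (uv⁷)¹ = uv⁷, (uv⁷)² = u²v⁵, (uv⁷)³ = v³, (uv⁷)⁴ = uv, (uv⁷)⁵ = u²v⁸, (uv⁷)⁶ = v⁶, (uv⁷)⁷ = uv⁴, (uv⁷)⁸ = u²v², (uv⁷)⁹ = e.
The smallest positive k with (uv⁷)ᵏ = e is 9.

Answer: 9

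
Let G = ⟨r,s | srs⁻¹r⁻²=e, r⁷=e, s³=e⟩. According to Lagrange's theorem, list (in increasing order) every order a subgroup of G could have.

|G| = 21 = 3 · 7. By Lagrange's theorem the order of any subgroup divides 21; the divisors of 21 are 1, 3, 7, 21.

Answer: 1, 3, 7, 21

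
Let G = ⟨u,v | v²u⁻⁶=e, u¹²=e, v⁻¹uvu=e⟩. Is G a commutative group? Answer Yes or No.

u·v = uv but v·u = u⁵v⁻¹, so u·v ≠ v·u and G is not abelian.

Answer: No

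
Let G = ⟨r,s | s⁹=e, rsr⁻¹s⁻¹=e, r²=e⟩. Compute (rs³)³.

Compute successive powers of (rs³), reducing at each step:
  (rs³)²: (rs³) · r = s³;   (s³) · s³ = s⁶
  (rs³)³: (s⁶) · r = rs⁶;   (rs⁶) · s³ = r

Answer: r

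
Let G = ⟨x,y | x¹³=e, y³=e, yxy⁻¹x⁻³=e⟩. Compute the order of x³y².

Compute successive powers until reaching e:
  (x³y²)¹ = x³y², (x³y²)² = x⁴y, (x³y²)³ = e.
The smallest positive k with (x³y²)ᵏ = e is 3.

Answer: 3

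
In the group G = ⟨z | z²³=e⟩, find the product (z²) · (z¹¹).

Compute (z²) · (z¹¹) by multiplying left to right and reducing via the relations at each step:
  (z²) · z¹¹ = z¹³

Answer: z¹³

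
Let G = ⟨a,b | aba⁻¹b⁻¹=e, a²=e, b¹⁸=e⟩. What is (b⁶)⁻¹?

The order of (b⁶) is 3 (smallest k with (b⁶)ᵏ = e), so (b⁶)⁻¹ = (b⁶)² = b¹².
Check: (b⁶) · (b¹²) → (b⁶) · b¹² = e, giving e as required.

Answer: b¹²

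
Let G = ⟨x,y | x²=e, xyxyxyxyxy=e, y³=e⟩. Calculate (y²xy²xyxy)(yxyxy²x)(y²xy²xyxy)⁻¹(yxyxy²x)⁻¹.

[(y²xy²xyxy), (yxyxy²x)] = (y²xy²xyxy)·(yxyxy²x)·(y²xy²xyxy)⁻¹·(yxyxy²x)⁻¹.
  (y²xy²xyxy) · (yxyxy²x) = xy²xyxy²xy
  (xy²xyxy²xy) · (y²xy²xyxy) = xyx
  (xyx) · (xyxy²xy²) = yxyx

Answer: yxyx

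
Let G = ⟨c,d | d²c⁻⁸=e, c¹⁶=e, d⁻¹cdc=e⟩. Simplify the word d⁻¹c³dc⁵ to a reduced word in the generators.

Multiply left to right, reducing at each step:
  (d⁻¹) · c³ = c⁵d
  (c⁵d) · d = c¹³
  (c¹³) · c⁵ = c²

Answer: c²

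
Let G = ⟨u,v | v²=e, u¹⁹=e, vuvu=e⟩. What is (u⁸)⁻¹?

The order of (u⁸) is 19 (smallest k with (u⁸)ᵏ = e), so (u⁸)⁻¹ = (u⁸)¹⁸ = u¹¹.
Check: (u⁸) · (u¹¹) → (u⁸) · u¹¹ = e, giving e as required.

Answer: u¹¹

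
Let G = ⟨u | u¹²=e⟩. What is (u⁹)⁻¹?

The order of (u⁹) is 4 (smallest k with (u⁹)ᵏ = e), so (u⁹)⁻¹ = (u⁹)³ = u³.
Check: (u⁹) · (u³) → (u⁹) · u³ = e, giving e as required.

Answer: u³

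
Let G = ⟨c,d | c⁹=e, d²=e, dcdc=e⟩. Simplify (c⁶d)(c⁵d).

Compute (c⁶d) · (c⁵d) by multiplying left to right and reducing via the relations at each step:
  (c⁶d) · c⁵ = cd
  (cd) · d = c

Answer: c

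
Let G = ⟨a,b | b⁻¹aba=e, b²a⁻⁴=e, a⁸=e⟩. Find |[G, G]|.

G' = [G, G] is generated by all commutators. The generator-pair commutators are: [a, b] = a².
The subgroup they normally generate is {e, a², a⁴, a⁶}, of order 4.
Check: |G/G'| = 16/4 = 4 is the order of the abelianisation.

Answer: 4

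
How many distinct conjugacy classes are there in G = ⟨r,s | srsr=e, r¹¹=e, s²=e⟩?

The conjugacy classes (representative and size) are:
  [e] (size 1), [r¹⁰] (size 2), [r²] (size 2), [r³] (size 2), [r⁷] (size 2), [r⁶] (size 2), [r²s] (size 11).
Class equation: 1 + 2 + 2 + 2 + 2 + 2 + 11 = 22 = |G|. So G has 7 conjugacy classes.

Answer: 7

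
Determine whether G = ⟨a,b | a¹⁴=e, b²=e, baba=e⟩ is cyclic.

Every cyclic group is abelian. But a·b = ab while b·a = a¹³b, so a·b ≠ b·a and G is not abelian. Hence G is not cyclic.

Answer: No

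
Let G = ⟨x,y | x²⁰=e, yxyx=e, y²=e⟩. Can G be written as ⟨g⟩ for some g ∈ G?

Every cyclic group is abelian. But x·y = xy while y·x = x¹⁹y, so x·y ≠ y·x and G is not abelian. Hence G is not cyclic.

Answer: No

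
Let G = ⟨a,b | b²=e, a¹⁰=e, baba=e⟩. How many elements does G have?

Enumerate words in the generators, reducing via the relations: the distinct elements are
  {a, b, e, ab, a², a³, a⁴, a⁵, a⁶, a⁷, a⁸, a⁹, a²b, a³b, a⁴b, a⁵b, a⁶b, a⁷b, a⁸b, a⁹b}.
No further products give new elements, so |G| = 20.

Answer: 20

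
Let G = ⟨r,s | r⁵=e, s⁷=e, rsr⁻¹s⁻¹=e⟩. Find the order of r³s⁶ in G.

Compute successive powers until reaching e:
  (r³s⁶)¹ = r³s⁶, (r³s⁶)² = rs⁵, (r³s⁶)³ = r⁴s⁴, (r³s⁶)⁴ = r²s³, (r³s⁶)⁵ = s², (r³s⁶)⁶ = r³s, (r³s⁶)⁷ = r, (r³s⁶)⁸ = r⁴s⁶, (r³s⁶)⁹ = r²s⁵, (r³s⁶)¹⁰ = s⁴, (r³s⁶)¹¹ = r³s³, (r³s⁶)¹² = rs², (r³s⁶)¹³ = r⁴s, (r³s⁶)¹⁴ = r², (r³s⁶)¹⁵ = s⁶, (r³s⁶)¹⁶ = r³s⁵, (r³s⁶)¹⁷ = rs⁴, (r³s⁶)¹⁸ = r⁴s³, (r³s⁶)¹⁹ = r²s², (r³s⁶)²⁰ = s, (r³s⁶)²¹ = r³, (r³s⁶)²² = rs⁶, (r³s⁶)²³ = r⁴s⁵, (r³s⁶)²⁴ = r²s⁴, (r³s⁶)²⁵ = s³, (r³s⁶)²⁶ = r³s², (r³s⁶)²⁷ = rs, (r³s⁶)²⁸ = r⁴, (r³s⁶)²⁹ = r²s⁶, (r³s⁶)³⁰ = s⁵, (r³s⁶)³¹ = r³s⁴, (r³s⁶)³² = rs³, (r³s⁶)³³ = r⁴s², (r³s⁶)³⁴ = r²s, (r³s⁶)³⁵ = e.
The smallest positive k with (r³s⁶)ᵏ = e is 35.

Answer: 35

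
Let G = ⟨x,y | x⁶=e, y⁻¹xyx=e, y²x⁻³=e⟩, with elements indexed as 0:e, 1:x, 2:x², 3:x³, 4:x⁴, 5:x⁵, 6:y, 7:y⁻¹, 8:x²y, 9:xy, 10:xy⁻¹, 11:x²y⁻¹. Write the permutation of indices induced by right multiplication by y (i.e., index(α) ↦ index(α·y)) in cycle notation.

(0 6 3 7)(1 9 4 10)(2 8 5 11)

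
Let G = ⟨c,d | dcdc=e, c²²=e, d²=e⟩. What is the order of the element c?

Compute successive powers until reaching e:
  c¹ = c, c² = c², c³ = c³, c⁴ = c⁴, c⁵ = c⁵, c⁶ = c⁶, c⁷ = c⁷, c⁸ = c⁸, c⁹ = c⁹, c¹⁰ = c¹⁰, c¹¹ = c¹¹, c¹² = c¹², c¹³ = c¹³, c¹⁴ = c¹⁴, c¹⁵ = c¹⁵, c¹⁶ = c¹⁶, c¹⁷ = c¹⁷, c¹⁸ = c¹⁸, c¹⁹ = c¹⁹, c²⁰ = c²⁰, c²¹ = c²¹, c²² = e.
The smallest positive k with cᵏ = e is 22.

Answer: 22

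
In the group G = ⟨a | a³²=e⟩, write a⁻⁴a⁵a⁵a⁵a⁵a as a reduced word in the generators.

Multiply left to right, reducing at each step:
  (a²⁸) · a⁵ = a
  a · a⁵ = a⁶
  (a⁶) · a⁵ = a¹¹
  (a¹¹) · a⁵ = a¹⁶
  (a¹⁶) · a = a¹⁷

Answer: a¹⁷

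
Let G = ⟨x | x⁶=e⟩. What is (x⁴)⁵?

Compute successive powers of (x⁴), reducing at each step:
  (x⁴)²: (x⁴) · x⁴ = x²
  (x⁴)³: (x²) · x⁴ = e
  (x⁴)⁴: e · x⁴ = x⁴
  (x⁴)⁵: (x⁴) · x⁴ = x²

Answer: x²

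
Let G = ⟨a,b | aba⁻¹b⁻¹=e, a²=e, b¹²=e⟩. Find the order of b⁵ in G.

Compute successive powers until reaching e:
  (b⁵)¹ = b⁵, (b⁵)² = b¹⁰, (b⁵)³ = b³, (b⁵)⁴ = b⁸, (b⁵)⁵ = b, (b⁵)⁶ = b⁶, (b⁵)⁷ = b¹¹, (b⁵)⁸ = b⁴, (b⁵)⁹ = b⁹, (b⁵)¹⁰ = b², (b⁵)¹¹ = b⁷, (b⁵)¹² = e.
The smallest positive k with (b⁵)ᵏ = e is 12.

Answer: 12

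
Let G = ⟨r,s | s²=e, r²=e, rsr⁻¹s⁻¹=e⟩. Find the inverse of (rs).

The order of (rs) is 2 (smallest k with (rs)ᵏ = e), so (rs)⁻¹ = (rs)¹ = rs.
Check: (rs) · (rs) → (rs) · r = s;   s · s = e, giving e as required.

Answer: rs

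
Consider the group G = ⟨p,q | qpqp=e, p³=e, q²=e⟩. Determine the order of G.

Enumerate words in the generators, reducing via the relations: the distinct elements are
  {e, p, q, pq, p², p²q}.
No further products give new elements, so |G| = 6.

Answer: 6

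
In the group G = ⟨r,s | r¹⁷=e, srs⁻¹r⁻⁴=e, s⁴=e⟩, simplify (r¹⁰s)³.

Compute successive powers of (r¹⁰s), reducing at each step:
  (r¹⁰s)²: (r¹⁰s) · r¹⁰ = r¹⁶s;   (r¹⁶s) · s = r¹⁶s²
  (r¹⁰s)³: (r¹⁶s²) · r¹⁰ = r⁶s²;   (r⁶s²) · s = r⁶s³

Answer: r⁶s³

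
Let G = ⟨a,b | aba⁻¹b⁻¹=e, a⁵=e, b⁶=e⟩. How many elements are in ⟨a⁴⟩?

|⟨a⁴⟩| equals the order of a⁴. Compute successive powers until reaching e:
  (a⁴)¹ = a⁴, (a⁴)² = a³, (a⁴)³ = a², (a⁴)⁴ = a, (a⁴)⁵ = e.
The smallest positive k with (a⁴)ᵏ = e is 5, so |⟨a⁴⟩| = 5.

Answer: 5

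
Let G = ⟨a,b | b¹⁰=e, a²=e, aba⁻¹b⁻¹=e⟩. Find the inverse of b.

The order of b is 10 (smallest k with bᵏ = e), so b⁻¹ = b⁹ = b⁹.
Check: b · (b⁹) → b · b⁹ = e, giving e as required.

Answer: b⁹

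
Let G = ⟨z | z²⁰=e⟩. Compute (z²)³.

Compute successive powers of (z²), reducing at each step:
  (z²)²: (z²) · z² = z⁴
  (z²)³: (z⁴) · z² = z⁶

Answer: z⁶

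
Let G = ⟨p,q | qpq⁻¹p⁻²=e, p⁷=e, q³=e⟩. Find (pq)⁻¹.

The order of (pq) is 3 (smallest k with (pq)ᵏ = e), so (pq)⁻¹ = (pq)² = p³q².
Check: (pq) · (p³q²) → (pq) · p³ = q;   q · q² = e, giving e as required.

Answer: p³q²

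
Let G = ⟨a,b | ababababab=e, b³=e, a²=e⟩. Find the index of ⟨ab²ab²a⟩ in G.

First find ord(ab²ab²a) by computing successive powers:
  (ab²ab²a)¹ = ab²ab²a, (ab²ab²a)² = ab²abab²a, (ab²ab²a)³ = abab²aba, (ab²ab²a)⁴ = ababa, (ab²ab²a)⁵ = e.
So |⟨ab²ab²a⟩| = ord(ab²ab²a) = 5. With |G| = 60, by Lagrange [G : ⟨ab²ab²a⟩] = 60/5 = 12.

Answer: 12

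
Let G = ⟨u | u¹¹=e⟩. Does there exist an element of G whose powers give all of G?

|G| = 11. The element u has order 11 (its powers give 11 distinct elements), so ⟨u⟩ = G and G is cyclic.

Answer: Yes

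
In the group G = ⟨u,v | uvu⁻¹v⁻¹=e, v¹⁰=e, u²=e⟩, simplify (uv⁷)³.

Compute successive powers of (uv⁷), reducing at each step:
  (uv⁷)²: (uv⁷) · u = v⁷;   (v⁷) · v⁷ = v⁴
  (uv⁷)³: (v⁴) · u = uv⁴;   (uv⁴) · v⁷ = uv

Answer: uv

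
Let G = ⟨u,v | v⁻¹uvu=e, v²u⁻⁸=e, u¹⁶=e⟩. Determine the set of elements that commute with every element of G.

An element z ∈ Z(G) iff z commutes with every generator.
For example u⁸ is central: (u⁸)·u = u⁹ = u·(u⁸); (u⁸)·v = v⁻¹ = v·(u⁸).
Whereas u ∉ Z(G) since u·v = uv ≠ u⁷v⁻¹ = v·u.
Checking each of the 32 elements this way gives Z(G) = {e, u⁸}, of order 2.

Answer: {e, u⁸}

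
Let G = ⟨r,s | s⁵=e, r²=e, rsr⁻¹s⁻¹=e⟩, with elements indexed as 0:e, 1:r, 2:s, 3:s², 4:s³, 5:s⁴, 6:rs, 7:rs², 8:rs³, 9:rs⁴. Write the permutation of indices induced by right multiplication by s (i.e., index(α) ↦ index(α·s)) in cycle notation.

(0 2 3 4 5)(1 6 7 8 9)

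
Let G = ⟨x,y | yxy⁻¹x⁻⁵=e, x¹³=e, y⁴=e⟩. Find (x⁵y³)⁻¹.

The order of (x⁵y³) is 4 (smallest k with (x⁵y³)ᵏ = e), so (x⁵y³)⁻¹ = (x⁵y³)³ = xy.
Check: (x⁵y³) · (xy) → (x⁵y³) · x = y³;   (y³) · y = e, giving e as required.

Answer: xy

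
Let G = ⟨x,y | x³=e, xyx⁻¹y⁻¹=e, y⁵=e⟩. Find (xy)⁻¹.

The order of (xy) is 15 (smallest k with (xy)ᵏ = e), so (xy)⁻¹ = (xy)¹⁴ = x²y⁴.
Check: (xy) · (x²y⁴) → (xy) · x² = y;   y · y⁴ = e, giving e as required.

Answer: x²y⁴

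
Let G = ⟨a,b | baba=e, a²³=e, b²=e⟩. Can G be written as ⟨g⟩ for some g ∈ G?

Every cyclic group is abelian. But a·b = ab while b·a = a²²b, so a·b ≠ b·a and G is not abelian. Hence G is not cyclic.

Answer: No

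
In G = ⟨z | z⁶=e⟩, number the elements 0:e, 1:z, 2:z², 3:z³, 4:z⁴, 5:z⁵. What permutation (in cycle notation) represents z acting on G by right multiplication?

(0 1 2 3 4 5)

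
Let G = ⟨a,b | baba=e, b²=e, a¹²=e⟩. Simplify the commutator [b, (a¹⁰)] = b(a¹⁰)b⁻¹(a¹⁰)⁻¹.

[b, (a¹⁰)] = b·(a¹⁰)·b⁻¹·(a¹⁰)⁻¹.
  b · (a¹⁰) = a²b
  (a²b) · b = a²
  (a²) · (a²) = a⁴

Answer: a⁴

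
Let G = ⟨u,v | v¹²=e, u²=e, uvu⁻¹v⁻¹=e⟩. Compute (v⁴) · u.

Compute (v⁴) · u by multiplying left to right and reducing via the relations at each step:
  (v⁴) · u = uv⁴

Answer: uv⁴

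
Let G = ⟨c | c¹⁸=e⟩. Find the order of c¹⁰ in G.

Compute successive powers until reaching e:
  (c¹⁰)¹ = c¹⁰, (c¹⁰)² = c², (c¹⁰)³ = c¹², (c¹⁰)⁴ = c⁴, (c¹⁰)⁵ = c¹⁴, (c¹⁰)⁶ = c⁶, (c¹⁰)⁷ = c¹⁶, (c¹⁰)⁸ = c⁸, (c¹⁰)⁹ = e.
The smallest positive k with (c¹⁰)ᵏ = e is 9.

Answer: 9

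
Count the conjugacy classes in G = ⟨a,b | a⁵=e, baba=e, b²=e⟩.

The conjugacy classes (representative and size) are:
  [e] (size 1), [a] (size 2), [a²] (size 2), [b] (size 5).
Class equation: 1 + 2 + 2 + 5 = 10 = |G|. So G has 4 conjugacy classes.

Answer: 4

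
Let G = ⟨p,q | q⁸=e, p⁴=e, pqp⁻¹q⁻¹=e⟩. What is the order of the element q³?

Compute successive powers until reaching e:
  (q³)¹ = q³, (q³)² = q⁶, (q³)³ = q, (q³)⁴ = q⁴, (q³)⁵ = q⁷, (q³)⁶ = q², (q³)⁷ = q⁵, (q³)⁸ = e.
The smallest positive k with (q³)ᵏ = e is 8.

Answer: 8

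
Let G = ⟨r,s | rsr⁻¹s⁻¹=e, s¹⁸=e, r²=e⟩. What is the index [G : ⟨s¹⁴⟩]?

First find ord(s¹⁴) by computing successive powers:
  (s¹⁴)¹ = s¹⁴, (s¹⁴)² = s¹⁰, (s¹⁴)³ = s⁶, (s¹⁴)⁴ = s², (s¹⁴)⁵ = s¹⁶, (s¹⁴)⁶ = s¹², (s¹⁴)⁷ = s⁸, (s¹⁴)⁸ = s⁴, (s¹⁴)⁹ = e.
So |⟨s¹⁴⟩| = ord(s¹⁴) = 9. With |G| = 36, by Lagrange [G : ⟨s¹⁴⟩] = 36/9 = 4.

Answer: 4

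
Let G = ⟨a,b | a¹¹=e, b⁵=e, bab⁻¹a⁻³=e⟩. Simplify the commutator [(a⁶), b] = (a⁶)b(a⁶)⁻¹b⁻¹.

[(a⁶), b] = (a⁶)·b·(a⁶)⁻¹·b⁻¹.
  (a⁶) · b = a⁶b
  (a⁶b) · (a⁵) = a¹⁰b
  (a¹⁰b) · (b⁴) = a¹⁰

Answer: a¹⁰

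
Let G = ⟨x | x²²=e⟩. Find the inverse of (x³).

The order of (x³) is 22 (smallest k with (x³)ᵏ = e), so (x³)⁻¹ = (x³)²¹ = x¹⁹.
Check: (x³) · (x¹⁹) → (x³) · x¹⁹ = e, giving e as required.

Answer: x¹⁹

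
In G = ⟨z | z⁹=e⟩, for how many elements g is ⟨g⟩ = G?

G is cyclic of order 9. An element generates G iff its order is 9, and a cyclic group of order 9 has exactly φ(9) = 6 such elements.

Answer: 6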